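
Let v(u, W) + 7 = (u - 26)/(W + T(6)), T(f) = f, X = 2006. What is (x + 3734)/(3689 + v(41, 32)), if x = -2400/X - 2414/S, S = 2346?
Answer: 9814067150/9684204717 ≈ 1.0134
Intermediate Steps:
v(u, W) = -7 + (-26 + u)/(6 + W) (v(u, W) = -7 + (u - 26)/(W + 6) = -7 + (-26 + u)/(6 + W))
x = -154013/69207 (x = -2400/2006 - 2414/2346 = -2400*1/2006 - 2414*1/2346 = -1200/1003 - 71/69 = -154013/69207 ≈ -2.2254)
(x + 3734)/(3689 + v(41, 32)) = (-154013/69207 + 3734)/(3689 + (-68 + 41 - 7*32)/(6 + 32)) = 258264925/(69207*(3689 + (-68 + 41 - 224)/38)) = 258264925/(69207*(3689 + (1/38)*(-251))) = 258264925/(69207*(3689 - 251/38)) = 258264925/(69207*(139931/38)) = (258264925/69207)*(38/139931) = 9814067150/9684204717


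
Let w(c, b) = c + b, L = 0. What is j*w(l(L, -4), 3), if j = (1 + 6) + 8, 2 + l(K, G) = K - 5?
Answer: -60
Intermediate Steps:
l(K, G) = -7 + K (l(K, G) = -2 + (K - 5) = -2 + (-5 + K) = -7 + K)
w(c, b) = b + c
j = 15 (j = 7 + 8 = 15)
j*w(l(L, -4), 3) = 15*(3 + (-7 + 0)) = 15*(3 - 7) = 15*(-4) = -60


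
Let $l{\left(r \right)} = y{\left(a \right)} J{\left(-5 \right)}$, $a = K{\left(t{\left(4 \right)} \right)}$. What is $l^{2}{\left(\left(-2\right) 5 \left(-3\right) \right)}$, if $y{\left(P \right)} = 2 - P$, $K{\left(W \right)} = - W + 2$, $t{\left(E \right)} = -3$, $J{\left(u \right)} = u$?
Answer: $225$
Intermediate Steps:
$K{\left(W \right)} = 2 - W$
$a = 5$ ($a = 2 - -3 = 2 + 3 = 5$)
$l{\left(r \right)} = 15$ ($l{\left(r \right)} = \left(2 - 5\right) \left(-5\right) = \left(-3\right) \left(-5\right) = 15$)
$l^{2}{\left(\left(-2\right) 5 \left(-3\right) \right)} = 15^{2} = 225$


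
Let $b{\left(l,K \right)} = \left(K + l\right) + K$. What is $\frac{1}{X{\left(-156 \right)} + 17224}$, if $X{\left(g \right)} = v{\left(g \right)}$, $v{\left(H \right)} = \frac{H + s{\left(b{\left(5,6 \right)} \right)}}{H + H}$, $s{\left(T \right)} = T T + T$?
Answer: $\frac{52}{895623} \approx 5.806 \cdot 10^{-5}$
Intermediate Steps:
$b{\left(l,K \right)} = l + 2 K$
$s{\left(T \right)} = T + T^{2}$ ($s{\left(T \right)} = T^{2} + T = T + T^{2}$)
$v{\left(H \right)} = \frac{306 + H}{2 H}$ ($v{\left(H \right)} = \frac{H + \left(5 + 2 \cdot 6\right) \left(1 + \left(5 + 2 \cdot 6\right)\right)}{H + H} = \frac{H + \left(5 + 12\right) \left(1 + \left(5 + 12\right)\right)}{2 H} = \left(H + 17 \left(1 + 17\right)\right) \frac{1}{2 H} = \left(H + 17 \cdot 18\right) \frac{1}{2 H} = \left(H + 306\right) \frac{1}{2 H} = \left(306 + H\right) \frac{1}{2 H} = \frac{306 + H}{2 H}$)
$X{\left(g \right)} = \frac{306 + g}{2 g}$
$\frac{1}{X{\left(-156 \right)} + 17224} = \frac{1}{\frac{306 - 156}{2 \left(-156\right)} + 17224} = \frac{1}{\frac{1}{2} \left(- \frac{1}{156}\right) 150 + 17224} = \frac{1}{- \frac{25}{52} + 17224} = \frac{1}{\frac{895623}{52}} = \frac{52}{895623}$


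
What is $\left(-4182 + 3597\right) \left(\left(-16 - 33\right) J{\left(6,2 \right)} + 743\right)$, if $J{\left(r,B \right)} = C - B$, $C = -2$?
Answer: $-549315$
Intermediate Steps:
$J{\left(r,B \right)} = -2 - B$
$\left(-4182 + 3597\right) \left(\left(-16 - 33\right) J{\left(6,2 \right)} + 743\right) = \left(-4182 + 3597\right) \left(\left(-16 - 33\right) \left(-2 - 2\right) + 743\right) = - 585 \left(- 49 \left(-2 - 2\right) + 743\right) = - 585 \left(\left(-49\right) \left(-4\right) + 743\right) = - 585 \left(196 + 743\right) = \left(-585\right) 939 = -549315$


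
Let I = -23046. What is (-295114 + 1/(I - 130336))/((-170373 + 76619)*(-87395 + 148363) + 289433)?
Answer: 45265175549/876686178262698 ≈ 5.1632e-5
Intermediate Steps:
(-295114 + 1/(I - 130336))/((-170373 + 76619)*(-87395 + 148363) + 289433) = (-295114 + 1/(-23046 - 130336))/((-170373 + 76619)*(-87395 + 148363) + 289433) = (-295114 + 1/(-153382))/(-93754*60968 + 289433) = (-295114 - 1/153382)/(-5715993872 + 289433) = -45265175549/153382/(-5715704439) = -45265175549/153382*(-1/5715704439) = 45265175549/876686178262698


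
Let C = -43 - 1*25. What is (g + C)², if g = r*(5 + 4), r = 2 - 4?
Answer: 7396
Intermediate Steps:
r = -2
C = -68 (C = -43 - 25 = -68)
g = -18 (g = -2*(5 + 4) = -2*9 = -18)
(g + C)² = (-18 - 68)² = (-86)² = 7396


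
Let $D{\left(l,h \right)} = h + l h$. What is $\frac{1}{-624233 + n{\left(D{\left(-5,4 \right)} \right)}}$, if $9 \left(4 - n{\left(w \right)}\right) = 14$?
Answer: $- \frac{9}{5618075} \approx -1.602 \cdot 10^{-6}$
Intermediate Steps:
$D{\left(l,h \right)} = h + h l$
$n{\left(w \right)} = \frac{22}{9}$ ($n{\left(w \right)} = 4 - \frac{14}{9} = \frac{22}{9}$)
$\frac{1}{-624233 + n{\left(D{\left(-5,4 \right)} \right)}} = \frac{1}{-624233 + \frac{22}{9}} = \frac{1}{- \frac{5618075}{9}} = - \frac{9}{5618075}$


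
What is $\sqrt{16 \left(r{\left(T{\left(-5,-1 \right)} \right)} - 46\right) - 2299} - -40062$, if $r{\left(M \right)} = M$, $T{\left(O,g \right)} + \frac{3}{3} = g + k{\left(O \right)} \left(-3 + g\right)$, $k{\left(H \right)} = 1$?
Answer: $40062 + i \sqrt{3131} \approx 40062.0 + 55.955 i$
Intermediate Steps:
$T{\left(O,g \right)} = -4 + 2 g$ ($T{\left(O,g \right)} = -1 + \left(g + 1 \left(-3 + g\right)\right) = -1 + \left(g + \left(-3 + g\right)\right) = -1 + \left(-3 + 2 g\right) = -4 + 2 g$)
$\sqrt{16 \left(r{\left(T{\left(-5,-1 \right)} \right)} - 46\right) - 2299} - -40062 = \sqrt{16 \left(\left(-4 + 2 \left(-1\right)\right) - 46\right) - 2299} - -40062 = \sqrt{16 \left(\left(-4 - 2\right) - 46\right) + \left(-11247 + 8948\right)} + 40062 = \sqrt{16 \left(-6 - 46\right) - 2299} + 40062 = \sqrt{16 \left(-52\right) - 2299} + 40062 = \sqrt{-832 - 2299} + 40062 = \sqrt{-3131} + 40062 = i \sqrt{3131} + 40062 = 40062 + i \sqrt{3131}$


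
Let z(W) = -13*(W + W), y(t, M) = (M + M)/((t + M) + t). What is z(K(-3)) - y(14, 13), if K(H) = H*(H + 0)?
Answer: -9620/41 ≈ -234.63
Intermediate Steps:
y(t, M) = 2*M/(M + 2*t) (y(t, M) = (2*M)/((M + t) + t) = (2*M)/(M + 2*t) = 2*M/(M + 2*t))
K(H) = H² (K(H) = H*H = H²)
z(W) = -26*W
z(K(-3)) - y(14, 13) = -26*(-3)² - 2*13/(13 + 2*14) = -26*9 - 2*13/(13 + 28) = -234 - 2*13/41 = -234 - 1*26/41 = -234 - 26/41 = -9620/41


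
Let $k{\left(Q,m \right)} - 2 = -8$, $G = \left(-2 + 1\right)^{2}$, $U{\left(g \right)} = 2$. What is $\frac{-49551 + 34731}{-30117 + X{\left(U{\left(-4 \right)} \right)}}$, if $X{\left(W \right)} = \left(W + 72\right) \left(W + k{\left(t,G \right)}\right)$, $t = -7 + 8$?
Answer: $\frac{14820}{30413} \approx 0.48729$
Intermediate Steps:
$t = 1$
$G = 1$ ($G = \left(-1\right)^{2} = 1$)
$k{\left(Q,m \right)} = -6$ ($k{\left(Q,m \right)} = 2 - 8 = -6$)
$X{\left(W \right)} = \left(-6 + W\right) \left(72 + W\right)$ ($X{\left(W \right)} = \left(W + 72\right) \left(W - 6\right) = \left(72 + W\right) \left(-6 + W\right) = \left(-6 + W\right) \left(72 + W\right)$)
$\frac{-49551 + 34731}{-30117 + X{\left(U{\left(-4 \right)} \right)}} = \frac{-49551 + 34731}{-30117 + \left(-432 + 2^{2} + 66 \cdot 2\right)} = - \frac{14820}{-30117 + \left(-432 + 4 + 132\right)} = - \frac{14820}{-30117 - 296} = - \frac{14820}{-30413} = \left(-14820\right) \left(- \frac{1}{30413}\right) = \frac{14820}{30413}$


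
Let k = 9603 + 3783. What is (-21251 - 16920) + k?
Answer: -24785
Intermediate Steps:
k = 13386
(-21251 - 16920) + k = (-21251 - 16920) + 13386 = -38171 + 13386 = -24785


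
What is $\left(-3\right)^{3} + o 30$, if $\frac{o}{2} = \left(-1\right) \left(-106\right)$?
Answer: $6333$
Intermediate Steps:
$o = 212$ ($o = 2 \left(\left(-1\right) \left(-106\right)\right) = 2 \cdot 106 = 212$)
$\left(-3\right)^{3} + o 30 = \left(-3\right)^{3} + 212 \cdot 30 = -27 + 6360 = 6333$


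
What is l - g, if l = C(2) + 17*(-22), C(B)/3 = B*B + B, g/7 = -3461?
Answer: 23871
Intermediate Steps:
g = -24227 (g = 7*(-3461) = -24227)
C(B) = 3*B + 3*B² (C(B) = 3*(B*B + B) = 3*(B² + B) = 3*(B + B²) = 3*B + 3*B²)
l = -356 (l = 3*2*(1 + 2) + 17*(-22) = 3*2*3 - 374 = 18 - 374 = -356)
l - g = -356 - 1*(-24227) = -356 + 24227 = 23871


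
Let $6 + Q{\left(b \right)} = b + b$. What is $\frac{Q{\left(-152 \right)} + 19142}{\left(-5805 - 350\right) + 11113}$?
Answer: $\frac{9416}{2479} \approx 3.7983$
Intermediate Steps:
$Q{\left(b \right)} = -6 + 2 b$ ($Q{\left(b \right)} = -6 + \left(b + b\right) = -6 + 2 b$)
$\frac{Q{\left(-152 \right)} + 19142}{\left(-5805 - 350\right) + 11113} = \frac{\left(-6 + 2 \left(-152\right)\right) + 19142}{\left(-5805 - 350\right) + 11113} = \frac{\left(-6 - 304\right) + 19142}{\left(-5805 - 350\right) + 11113} = \frac{-310 + 19142}{-6155 + 11113} = \frac{18832}{4958} = 18832 \cdot \frac{1}{4958} = \frac{9416}{2479}$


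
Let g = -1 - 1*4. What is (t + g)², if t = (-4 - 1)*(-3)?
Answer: 100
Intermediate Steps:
g = -5 (g = -1 - 4 = -5)
t = 15 (t = -5*(-3) = 15)
(t + g)² = (15 - 5)² = 10² = 100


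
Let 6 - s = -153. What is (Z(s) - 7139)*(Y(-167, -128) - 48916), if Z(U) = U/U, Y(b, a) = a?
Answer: 350076072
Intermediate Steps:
s = 159 (s = 6 - 1*(-153) = 6 + 153 = 159)
Z(U) = 1
(Z(s) - 7139)*(Y(-167, -128) - 48916) = (1 - 7139)*(-128 - 48916) = -7138*(-49044) = 350076072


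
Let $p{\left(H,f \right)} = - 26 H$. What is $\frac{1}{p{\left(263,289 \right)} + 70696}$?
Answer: $\frac{1}{63858} \approx 1.566 \cdot 10^{-5}$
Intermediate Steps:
$\frac{1}{p{\left(263,289 \right)} + 70696} = \frac{1}{\left(-26\right) 263 + 70696} = \frac{1}{-6838 + 70696} = \frac{1}{63858}$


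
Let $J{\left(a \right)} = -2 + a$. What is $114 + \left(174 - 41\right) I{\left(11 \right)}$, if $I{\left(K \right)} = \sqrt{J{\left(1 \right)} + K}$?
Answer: $114 + 133 \sqrt{10} \approx 534.58$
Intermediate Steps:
$I{\left(K \right)} = \sqrt{-1 + K}$ ($I{\left(K \right)} = \sqrt{\left(-2 + 1\right) + K} = \sqrt{-1 + K}$)
$114 + \left(174 - 41\right) I{\left(11 \right)} = 114 + \left(174 - 41\right) \sqrt{-1 + 11} = 114 + 133 \sqrt{10}$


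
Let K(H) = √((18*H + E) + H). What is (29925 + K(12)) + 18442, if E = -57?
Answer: 48367 + 3*√19 ≈ 48380.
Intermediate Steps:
K(H) = √(-57 + 19*H) (K(H) = √((18*H - 57) + H) = √((-57 + 18*H) + H) = √(-57 + 19*H))
(29925 + K(12)) + 18442 = (29925 + √(-57 + 19*12)) + 18442 = (29925 + √(-57 + 228)) + 18442 = (29925 + √171) + 18442 = (29925 + 3*√19) + 18442 = 48367 + 3*√19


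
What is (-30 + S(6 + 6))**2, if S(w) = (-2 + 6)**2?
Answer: 196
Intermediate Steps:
S(w) = 16 (S(w) = 4**2 = 16)
(-30 + S(6 + 6))**2 = (-30 + 16)**2 = (-14)**2 = 196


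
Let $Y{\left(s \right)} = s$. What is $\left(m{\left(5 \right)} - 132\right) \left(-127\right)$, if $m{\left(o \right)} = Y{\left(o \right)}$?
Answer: $16129$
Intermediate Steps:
$m{\left(o \right)} = o$
$\left(m{\left(5 \right)} - 132\right) \left(-127\right) = \left(5 - 132\right) \left(-127\right) = \left(-127\right) \left(-127\right) = 16129$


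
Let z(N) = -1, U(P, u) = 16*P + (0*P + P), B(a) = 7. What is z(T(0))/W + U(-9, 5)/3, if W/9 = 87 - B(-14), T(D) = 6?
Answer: -36721/720 ≈ -51.001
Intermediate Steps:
U(P, u) = 17*P (U(P, u) = 16*P + (0 + P) = 16*P + P = 17*P)
W = 720 (W = 9*(87 - 1*7) = 9*(87 - 7) = 9*80 = 720)
z(T(0))/W + U(-9, 5)/3 = -1/720 + (17*(-9))/3 = -1*1/720 - 153*1/3 = -1/720 - 51 = -36721/720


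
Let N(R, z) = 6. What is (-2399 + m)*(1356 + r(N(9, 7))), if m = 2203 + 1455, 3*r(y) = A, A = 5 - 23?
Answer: 1699650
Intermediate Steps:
A = -18
r(y) = -6 (r(y) = (1/3)*(-18) = -6)
m = 3658
(-2399 + m)*(1356 + r(N(9, 7))) = (-2399 + 3658)*(1356 - 6) = 1259*1350 = 1699650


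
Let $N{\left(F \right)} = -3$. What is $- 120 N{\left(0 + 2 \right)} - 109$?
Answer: $251$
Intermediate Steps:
$- 120 N{\left(0 + 2 \right)} - 109 = \left(-120\right) \left(-3\right) - 109 = 360 - 109 = 251$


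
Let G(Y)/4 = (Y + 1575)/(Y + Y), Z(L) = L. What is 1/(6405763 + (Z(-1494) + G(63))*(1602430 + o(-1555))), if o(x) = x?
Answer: -1/2302055987 ≈ -4.3439e-10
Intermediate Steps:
G(Y) = 2*(1575 + Y)/Y (G(Y) = 4*((Y + 1575)/(Y + Y)) = 4*((1575 + Y)/((2*Y))) = 4*((1575 + Y)*(1/(2*Y))) = 4*((1575 + Y)/(2*Y)) = 2*(1575 + Y)/Y)
1/(6405763 + (Z(-1494) + G(63))*(1602430 + o(-1555))) = 1/(6405763 + (-1494 + (2 + 3150/63))*(1602430 - 1555)) = 1/(6405763 + (-1494 + (2 + 3150*(1/63)))*1600875) = 1/(6405763 + (-1494 + (2 + 50))*1600875) = 1/(6405763 + (-1494 + 52)*1600875) = 1/(6405763 - 1442*1600875) = 1/(6405763 - 2308461750) = 1/(-2302055987) = -1/2302055987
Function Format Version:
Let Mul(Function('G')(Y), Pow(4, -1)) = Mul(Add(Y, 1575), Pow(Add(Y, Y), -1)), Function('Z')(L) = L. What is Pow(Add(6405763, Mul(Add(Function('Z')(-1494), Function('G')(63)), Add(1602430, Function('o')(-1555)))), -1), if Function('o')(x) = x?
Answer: Rational(-1, 2302055987) ≈ -4.3439e-10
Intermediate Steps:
Function('G')(Y) = Mul(2, Pow(Y, -1), Add(1575, Y)) (Function('G')(Y) = Mul(4, Mul(Add(Y, 1575), Pow(Add(Y, Y), -1))) = Mul(4, Mul(Add(1575, Y), Pow(Mul(2, Y), -1))) = Mul(4, Mul(Add(1575, Y), Mul(Rational(1, 2), Pow(Y, -1)))) = Mul(4, Mul(Rational(1, 2), Pow(Y, -1), Add(1575, Y))) = Mul(2, Pow(Y, -1), Add(1575, Y)))
Pow(Add(6405763, Mul(Add(Function('Z')(-1494), Function('G')(63)), Add(1602430, Function('o')(-1555)))), -1) = Pow(Add(6405763, Mul(Add(-1494, Add(2, Mul(3150, Pow(63, -1)))), Add(1602430, -1555))), -1) = Pow(Add(6405763, Mul(Add(-1494, Add(2, Mul(3150, Rational(1, 63)))), 1600875)), -1) = Pow(Add(6405763, Mul(Add(-1494, Add(2, 50)), 1600875)), -1) = Pow(Add(6405763, Mul(Add(-1494, 52), 1600875)), -1) = Pow(Add(6405763, Mul(-1442, 1600875)), -1) = Pow(Add(6405763, -2308461750), -1) = Pow(-2302055987, -1) = Rational(-1, 2302055987)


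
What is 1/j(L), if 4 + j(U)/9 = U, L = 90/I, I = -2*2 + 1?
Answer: -1/306 ≈ -0.0032680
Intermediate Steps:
I = -3 (I = -4 + 1 = -3)
L = -30 (L = 90/(-3) = 90*(-1/3) = -30)
j(U) = -36 + 9*U
1/j(L) = 1/(-36 + 9*(-30)) = 1/(-36 - 270) = 1/(-306) = -1/306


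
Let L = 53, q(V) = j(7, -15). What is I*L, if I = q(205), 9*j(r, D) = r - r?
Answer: 0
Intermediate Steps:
j(r, D) = 0 (j(r, D) = (r - r)/9 = (⅑)*0 = 0)
q(V) = 0
I = 0
I*L = 0*53 = 0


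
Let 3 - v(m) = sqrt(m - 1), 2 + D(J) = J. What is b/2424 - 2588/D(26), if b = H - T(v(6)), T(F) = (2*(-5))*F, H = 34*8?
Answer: -130543/1212 - 5*sqrt(5)/1212 ≈ -107.72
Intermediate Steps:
D(J) = -2 + J
H = 272
v(m) = 3 - sqrt(-1 + m) (v(m) = 3 - sqrt(m - 1) = 3 - sqrt(-1 + m))
T(F) = -10*F
b = 302 - 10*sqrt(5) (b = 272 - (-10)*(3 - sqrt(-1 + 6)) = 272 - (-10)*(3 - sqrt(5)) = 272 - (-30 + 10*sqrt(5)) = 272 + (30 - 10*sqrt(5)) = 302 - 10*sqrt(5) ≈ 279.64)
b/2424 - 2588/D(26) = (302 - 10*sqrt(5))/2424 - 2588/(-2 + 26) = (302 - 10*sqrt(5))*(1/2424) - 2588/24 = (151/1212 - 5*sqrt(5)/1212) - 2588*1/24 = (151/1212 - 5*sqrt(5)/1212) - 647/6 = -130543/1212 - 5*sqrt(5)/1212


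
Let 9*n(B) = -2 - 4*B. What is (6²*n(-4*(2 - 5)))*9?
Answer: -1800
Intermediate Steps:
n(B) = -2/9 - 4*B/9 (n(B) = (-2 - 4*B)/9 = -2/9 - 4*B/9)
(6²*n(-4*(2 - 5)))*9 = (6²*(-2/9 - (-16)*(2 - 5)/9))*9 = (36*(-2/9 - (-16)*(-3)/9))*9 = (36*(-2/9 - 4/9*12))*9 = (36*(-2/9 - 16/3))*9 = (36*(-50/9))*9 = -200*9 = -1800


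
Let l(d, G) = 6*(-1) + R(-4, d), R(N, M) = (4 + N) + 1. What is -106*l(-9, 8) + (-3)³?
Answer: 503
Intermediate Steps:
R(N, M) = 5 + N
l(d, G) = -5 (l(d, G) = 6*(-1) + (5 - 4) = -6 + 1 = -5)
-106*l(-9, 8) + (-3)³ = -106*(-5) + (-3)³ = 530 - 27 = 503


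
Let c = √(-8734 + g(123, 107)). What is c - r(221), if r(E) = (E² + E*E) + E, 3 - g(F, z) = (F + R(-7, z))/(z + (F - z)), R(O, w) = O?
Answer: -97903 + I*√132105567/123 ≈ -97903.0 + 93.445*I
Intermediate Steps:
g(F, z) = 3 - (-7 + F)/F (g(F, z) = 3 - (F - 7)/(z + (F - z)) = 3 - (-7 + F)/F)
c = I*√132105567/123 (c = √(-8734 + (2 + 7/123)) = √(-8734 + 253/123) = √(-1074029/123) = I*√132105567/123 ≈ 93.445*I)
r(E) = E + 2*E² (r(E) = (E² + E²) + E = 2*E² + E = E + 2*E²)
c - r(221) = I*√132105567/123 - 221*(1 + 2*221) = I*√132105567/123 - 221*(1 + 442) = I*√132105567/123 - 221*443 = I*√132105567/123 - 1*97903 = I*√132105567/123 - 97903 = -97903 + I*√132105567/123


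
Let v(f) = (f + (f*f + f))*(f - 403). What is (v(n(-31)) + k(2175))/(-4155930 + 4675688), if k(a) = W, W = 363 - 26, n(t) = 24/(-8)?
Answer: -881/519758 ≈ -0.0016950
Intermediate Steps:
n(t) = -3 (n(t) = 24*(-1/8) = -3)
W = 337
v(f) = (-403 + f)*(f**2 + 2*f) (v(f) = (f + (f**2 + f))*(-403 + f) = (f + (f + f**2))*(-403 + f) = (f**2 + 2*f)*(-403 + f) = (-403 + f)*(f**2 + 2*f))
k(a) = 337
(v(n(-31)) + k(2175))/(-4155930 + 4675688) = (-3*(-806 + (-3)**2 - 401*(-3)) + 337)/(-4155930 + 4675688) = (-3*(-806 + 9 + 1203) + 337)/519758 = (-3*406 + 337)*(1/519758) = (-1218 + 337)*(1/519758) = -881*1/519758 = -881/519758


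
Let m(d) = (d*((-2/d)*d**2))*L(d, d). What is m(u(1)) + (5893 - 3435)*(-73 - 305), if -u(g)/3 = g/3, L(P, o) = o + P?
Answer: -929120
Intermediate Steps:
L(P, o) = P + o
u(g) = -g (u(g) = -3*g/3 = -g)
m(d) = -4*d**3 (m(d) = (d*((-2/d)*d**2))*(d + d) = (d*(-2*d))*(2*d) = (-2*d**2)*(2*d) = -4*d**3)
m(u(1)) + (5893 - 3435)*(-73 - 305) = -4*(-1*1)**3 + (5893 - 3435)*(-73 - 305) = -4*(-1)**3 + 2458*(-378) = -4*(-1) - 929124 = 4 - 929124 = -929120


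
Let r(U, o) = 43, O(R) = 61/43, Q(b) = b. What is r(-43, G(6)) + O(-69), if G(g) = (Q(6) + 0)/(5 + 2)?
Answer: 1910/43 ≈ 44.419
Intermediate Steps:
O(R) = 61/43 (O(R) = 61*(1/43) = 61/43)
G(g) = 6/7 (G(g) = (6 + 0)/(5 + 2) = 6/7)
r(-43, G(6)) + O(-69) = 43 + 61/43 = 1910/43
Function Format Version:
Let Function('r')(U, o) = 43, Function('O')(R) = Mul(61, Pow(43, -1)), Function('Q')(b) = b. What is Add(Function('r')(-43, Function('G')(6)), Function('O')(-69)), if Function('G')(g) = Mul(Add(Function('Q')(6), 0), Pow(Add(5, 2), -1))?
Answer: Rational(1910, 43) ≈ 44.419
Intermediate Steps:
Function('O')(R) = Rational(61, 43) (Function('O')(R) = Mul(61, Rational(1, 43)) = Rational(61, 43))
Function('G')(g) = Rational(6, 7) (Function('G')(g) = Mul(Add(6, 0), Pow(Add(5, 2), -1)) = Mul(6, Pow(7, -1)) = Mul(6, Rational(1, 7)) = Rational(6, 7))
Add(Function('r')(-43, Function('G')(6)), Function('O')(-69)) = Add(43, Rational(61, 43)) = Rational(1910, 43)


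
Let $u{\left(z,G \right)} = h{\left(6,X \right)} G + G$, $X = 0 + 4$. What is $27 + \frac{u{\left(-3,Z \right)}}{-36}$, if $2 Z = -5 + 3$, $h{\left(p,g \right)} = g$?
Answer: $\frac{977}{36} \approx 27.139$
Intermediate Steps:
$X = 4$
$Z = -1$ ($Z = \frac{-5 + 3}{2} = \frac{1}{2} \left(-2\right) = -1$)
$u{\left(z,G \right)} = 5 G$ ($u{\left(z,G \right)} = 4 G + G = 5 G$)
$27 + \frac{u{\left(-3,Z \right)}}{-36} = 27 + \frac{5 \left(-1\right)}{-36} = 27 - - \frac{5}{36} = 27 + \frac{5}{36} = \frac{977}{36}$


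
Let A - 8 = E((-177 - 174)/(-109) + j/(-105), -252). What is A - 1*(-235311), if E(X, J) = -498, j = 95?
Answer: 234821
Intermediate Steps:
A = -490 (A = 8 - 498 = -490)
A - 1*(-235311) = -490 - 1*(-235311) = -490 + 235311 = 234821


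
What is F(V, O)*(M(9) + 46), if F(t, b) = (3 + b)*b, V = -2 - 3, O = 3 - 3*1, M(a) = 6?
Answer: 0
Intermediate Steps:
O = 0 (O = 3 - 3 = 0)
V = -5
F(t, b) = b*(3 + b)
F(V, O)*(M(9) + 46) = (0*(3 + 0))*(6 + 46) = (0*3)*52 = 0*52 = 0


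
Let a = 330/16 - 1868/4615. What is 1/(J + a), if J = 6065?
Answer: 36920/224666331 ≈ 0.00016433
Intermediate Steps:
a = 746531/36920 (a = 330*(1/16) - 1868*1/4615 = 165/8 - 1868/4615 = 746531/36920 ≈ 20.220)
1/(J + a) = 1/(6065 + 746531/36920) = 1/(224666331/36920) = 36920/224666331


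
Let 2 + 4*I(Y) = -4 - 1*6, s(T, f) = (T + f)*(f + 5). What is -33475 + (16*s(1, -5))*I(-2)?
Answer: -33475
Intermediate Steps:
s(T, f) = (5 + f)*(T + f) (s(T, f) = (T + f)*(5 + f) = (5 + f)*(T + f))
I(Y) = -3 (I(Y) = -½ + (-4 - 1*6)/4 = -½ + (-4 - 6)/4 = -½ + (¼)*(-10) = -½ - 5/2 = -3)
-33475 + (16*s(1, -5))*I(-2) = -33475 + (16*((-5)² + 5*1 + 5*(-5) + 1*(-5)))*(-3) = -33475 + (16*(25 + 5 - 25 - 5))*(-3) = -33475 + (16*0)*(-3) = -33475 + 0*(-3) = -33475 + 0 = -33475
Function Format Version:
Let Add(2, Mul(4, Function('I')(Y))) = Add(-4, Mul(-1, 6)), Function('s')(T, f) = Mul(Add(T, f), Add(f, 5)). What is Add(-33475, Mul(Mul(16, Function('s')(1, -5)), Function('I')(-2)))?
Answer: -33475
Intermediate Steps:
Function('s')(T, f) = Mul(Add(5, f), Add(T, f)) (Function('s')(T, f) = Mul(Add(T, f), Add(5, f)) = Mul(Add(5, f), Add(T, f)))
Function('I')(Y) = -3 (Function('I')(Y) = Add(Rational(-1, 2), Mul(Rational(1, 4), Add(-4, Mul(-1, 6)))) = Add(Rational(-1, 2), Mul(Rational(1, 4), Add(-4, -6))) = Add(Rational(-1, 2), Mul(Rational(1, 4), -10)) = Add(Rational(-1, 2), Rational(-5, 2)) = -3)
Add(-33475, Mul(Mul(16, Function('s')(1, -5)), Function('I')(-2))) = Add(-33475, Mul(Mul(16, Add(Pow(-5, 2), Mul(5, 1), Mul(5, -5), Mul(1, -5))), -3)) = Add(-33475, Mul(Mul(16, Add(25, 5, -25, -5)), -3)) = Add(-33475, Mul(Mul(16, 0), -3)) = Add(-33475, Mul(0, -3)) = Add(-33475, 0) = -33475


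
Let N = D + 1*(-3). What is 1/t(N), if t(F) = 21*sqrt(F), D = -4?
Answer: -I*sqrt(7)/147 ≈ -0.017998*I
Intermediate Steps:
N = -7 (N = -4 + 1*(-3) = -4 - 3 = -7)
1/t(N) = 1/(21*sqrt(-7)) = 1/(21*(I*sqrt(7))) = 1/(21*I*sqrt(7)) = -I*sqrt(7)/147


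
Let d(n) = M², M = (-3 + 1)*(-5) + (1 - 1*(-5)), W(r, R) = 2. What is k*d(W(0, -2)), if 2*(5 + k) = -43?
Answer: -6784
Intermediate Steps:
M = 16 (M = -2*(-5) + (1 + 5) = 10 + 6 = 16)
d(n) = 256 (d(n) = 16² = 256)
k = -53/2 (k = -5 + (½)*(-43) = -5 - 43/2 = -53/2 ≈ -26.500)
k*d(W(0, -2)) = -53/2*256 = -6784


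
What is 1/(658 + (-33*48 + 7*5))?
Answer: -1/891 ≈ -0.0011223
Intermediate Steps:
1/(658 + (-33*48 + 7*5)) = 1/(658 + (-1584 + 35)) = 1/(658 - 1549) = 1/(-891) = -1/891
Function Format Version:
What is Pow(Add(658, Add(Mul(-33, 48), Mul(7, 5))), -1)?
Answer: Rational(-1, 891) ≈ -0.0011223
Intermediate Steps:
Pow(Add(658, Add(Mul(-33, 48), Mul(7, 5))), -1) = Pow(Add(658, Add(-1584, 35)), -1) = Pow(Add(658, -1549), -1) = Pow(-891, -1) = Rational(-1, 891)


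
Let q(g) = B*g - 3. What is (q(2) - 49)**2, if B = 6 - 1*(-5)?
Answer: 900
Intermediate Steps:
B = 11 (B = 6 + 5 = 11)
q(g) = -3 + 11*g (q(g) = 11*g - 3 = -3 + 11*g)
(q(2) - 49)**2 = ((-3 + 11*2) - 49)**2 = ((-3 + 22) - 49)**2 = (19 - 49)**2 = (-30)**2 = 900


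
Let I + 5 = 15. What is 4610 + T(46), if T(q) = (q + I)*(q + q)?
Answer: 9762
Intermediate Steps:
I = 10 (I = -5 + 15 = 10)
T(q) = 2*q*(10 + q) (T(q) = (q + 10)*(q + q) = (10 + q)*(2*q) = 2*q*(10 + q))
4610 + T(46) = 4610 + 2*46*(10 + 46) = 4610 + 2*46*56 = 4610 + 5152 = 9762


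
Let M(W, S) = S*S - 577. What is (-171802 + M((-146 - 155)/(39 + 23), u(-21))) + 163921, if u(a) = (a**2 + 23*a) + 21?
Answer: -8017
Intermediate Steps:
u(a) = 21 + a**2 + 23*a
M(W, S) = -577 + S**2 (M(W, S) = S**2 - 577 = -577 + S**2)
(-171802 + M((-146 - 155)/(39 + 23), u(-21))) + 163921 = (-171802 + (-577 + (21 + (-21)**2 + 23*(-21))**2)) + 163921 = (-171802 + (-577 + (21 + 441 - 483)**2)) + 163921 = (-171802 + (-577 + (-21)**2)) + 163921 = (-171802 + (-577 + 441)) + 163921 = (-171802 - 136) + 163921 = -171938 + 163921 = -8017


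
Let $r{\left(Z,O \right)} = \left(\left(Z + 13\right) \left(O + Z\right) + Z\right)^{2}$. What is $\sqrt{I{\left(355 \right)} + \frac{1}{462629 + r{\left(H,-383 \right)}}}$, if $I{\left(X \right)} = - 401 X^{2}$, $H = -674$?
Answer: $\frac{i \sqrt{11995850933453252697848012109462}}{487208650638} \approx 7108.9 i$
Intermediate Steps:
$r{\left(Z,O \right)} = \left(Z + \left(13 + Z\right) \left(O + Z\right)\right)^{2}$ ($r{\left(Z,O \right)} = \left(\left(13 + Z\right) \left(O + Z\right) + Z\right)^{2} = \left(Z + \left(13 + Z\right) \left(O + Z\right)\right)^{2}$)
$\sqrt{I{\left(355 \right)} + \frac{1}{462629 + r{\left(H,-383 \right)}}} = \sqrt{- 401 \cdot 355^{2} + \frac{1}{462629 + \left(\left(-674\right)^{2} + 13 \left(-383\right) + 14 \left(-674\right) - -258142\right)^{2}}} = \sqrt{\left(-401\right) 126025 + \frac{1}{462629 + \left(454276 - 4979 - 9436 + 258142\right)^{2}}} = \sqrt{-50536025 + \frac{1}{462629 + 698003^{2}}} = \sqrt{-50536025 + \frac{1}{462629 + 487208188009}} = \sqrt{-50536025 + \frac{1}{487208650638}} = \sqrt{- \frac{24621588548858233949}{487208650638}} = \frac{i \sqrt{11995850933453252697848012109462}}{487208650638}$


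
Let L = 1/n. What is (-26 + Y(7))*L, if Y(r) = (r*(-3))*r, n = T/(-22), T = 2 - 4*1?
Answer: -1903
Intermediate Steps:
T = -2 (T = 2 - 4 = -2)
n = 1/11 (n = -2/(-22) = -2*(-1/22) = 1/11 ≈ 0.090909)
Y(r) = -3*r² (Y(r) = (-3*r)*r = -3*r²)
L = 11 (L = 1/(1/11) = 11)
(-26 + Y(7))*L = (-26 - 3*7²)*11 = (-26 - 3*49)*11 = (-26 - 147)*11 = -173*11 = -1903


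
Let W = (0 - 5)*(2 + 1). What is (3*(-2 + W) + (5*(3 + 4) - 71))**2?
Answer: 7569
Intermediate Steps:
W = -15 (W = -5*3 = -15)
(3*(-2 + W) + (5*(3 + 4) - 71))**2 = (3*(-2 - 15) + (5*(3 + 4) - 71))**2 = (3*(-17) + (5*7 - 71))**2 = (-51 + (35 - 71))**2 = (-51 - 36)**2 = (-87)**2 = 7569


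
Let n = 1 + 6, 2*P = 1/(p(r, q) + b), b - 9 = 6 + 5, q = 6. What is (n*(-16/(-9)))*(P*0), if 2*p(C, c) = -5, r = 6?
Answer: 0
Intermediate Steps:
p(C, c) = -5/2 (p(C, c) = (½)*(-5) = -5/2)
b = 20 (b = 9 + (6 + 5) = 9 + 11 = 20)
P = 1/35 (P = 1/(2*(-5/2 + 20)) = 1/(2*(35/2)) = (½)*(2/35) = 1/35 ≈ 0.028571)
n = 7
(n*(-16/(-9)))*(P*0) = (7*(-16/(-9)))*((1/35)*0) = (7*(-16*(-⅑)))*0 = (7*(16/9))*0 = (112/9)*0 = 0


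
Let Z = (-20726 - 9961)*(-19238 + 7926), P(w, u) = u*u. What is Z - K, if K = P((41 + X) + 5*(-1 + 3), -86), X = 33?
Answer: 347123948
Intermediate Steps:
P(w, u) = u²
K = 7396 (K = (-86)² = 7396)
Z = 347131344 (Z = -30687*(-11312) = 347131344)
Z - K = 347131344 - 1*7396 = 347131344 - 7396 = 347123948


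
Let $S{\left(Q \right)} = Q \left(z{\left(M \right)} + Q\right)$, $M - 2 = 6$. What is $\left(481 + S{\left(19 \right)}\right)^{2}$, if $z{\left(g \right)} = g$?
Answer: $988036$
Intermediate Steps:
$M = 8$ ($M = 2 + 6 = 8$)
$S{\left(Q \right)} = Q \left(8 + Q\right)$
$\left(481 + S{\left(19 \right)}\right)^{2} = \left(481 + 19 \left(8 + 19\right)\right)^{2} = \left(481 + 19 \cdot 27\right)^{2} = \left(481 + 513\right)^{2} = 994^{2} = 988036$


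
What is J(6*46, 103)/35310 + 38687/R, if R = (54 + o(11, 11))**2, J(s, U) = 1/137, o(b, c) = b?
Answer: 37429441223/4087662150 ≈ 9.1567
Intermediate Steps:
J(s, U) = 1/137
R = 4225 (R = (54 + 11)**2 = 65**2 = 4225)
J(6*46, 103)/35310 + 38687/R = (1/137)/35310 + 38687/4225 = (1/137)*(1/35310) + 38687*(1/4225) = 1/4837470 + 38687/4225 = 37429441223/4087662150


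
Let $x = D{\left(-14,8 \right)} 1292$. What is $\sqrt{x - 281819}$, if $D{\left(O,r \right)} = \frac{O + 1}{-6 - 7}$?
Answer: $i \sqrt{280527} \approx 529.65 i$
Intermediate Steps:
$D{\left(O,r \right)} = - \frac{1}{13} - \frac{O}{13}$ ($D{\left(O,r \right)} = \frac{1 + O}{-13} = \left(1 + O\right) \left(- \frac{1}{13}\right) = - \frac{1}{13} - \frac{O}{13}$)
$x = 1292$ ($x = \left(- \frac{1}{13} - - \frac{14}{13}\right) 1292 = \left(- \frac{1}{13} + \frac{14}{13}\right) 1292 = 1 \cdot 1292 = 1292$)
$\sqrt{x - 281819} = \sqrt{1292 - 281819} = \sqrt{-280527} = i \sqrt{280527}$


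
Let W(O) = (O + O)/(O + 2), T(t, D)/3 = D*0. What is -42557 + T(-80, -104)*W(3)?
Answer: -42557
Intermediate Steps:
T(t, D) = 0 (T(t, D) = 3*(D*0) = 3*0 = 0)
W(O) = 2*O/(2 + O) (W(O) = (2*O)/(2 + O) = 2*O/(2 + O))
-42557 + T(-80, -104)*W(3) = -42557 + 0*(2*3/(2 + 3)) = -42557 + 0*(2*3/5) = -42557 + 0*(2*3*(⅕)) = -42557 + 0*(6/5) = -42557 + 0 = -42557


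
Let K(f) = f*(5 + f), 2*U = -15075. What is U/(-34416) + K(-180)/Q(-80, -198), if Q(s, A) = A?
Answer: -13365575/84128 ≈ -158.87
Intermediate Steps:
U = -15075/2 (U = (1/2)*(-15075) = -15075/2 ≈ -7537.5)
U/(-34416) + K(-180)/Q(-80, -198) = -15075/2/(-34416) - 180*(5 - 180)/(-198) = -15075/2*(-1/34416) - 180*(-175)*(-1/198) = 1675/7648 + 31500*(-1/198) = 1675/7648 - 1750/11 = -13365575/84128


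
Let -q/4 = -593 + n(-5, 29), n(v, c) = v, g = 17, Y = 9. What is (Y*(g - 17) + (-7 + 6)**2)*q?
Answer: 2392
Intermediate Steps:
q = 2392 (q = -4*(-593 - 5) = -4*(-598) = 2392)
(Y*(g - 17) + (-7 + 6)**2)*q = (9*(17 - 17) + (-7 + 6)**2)*2392 = (9*0 + (-1)**2)*2392 = (0 + 1)*2392 = 1*2392 = 2392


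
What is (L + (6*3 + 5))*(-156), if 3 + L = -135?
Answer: 17940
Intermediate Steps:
L = -138 (L = -3 - 135 = -138)
(L + (6*3 + 5))*(-156) = (-138 + (6*3 + 5))*(-156) = (-138 + (18 + 5))*(-156) = (-138 + 23)*(-156) = -115*(-156) = 17940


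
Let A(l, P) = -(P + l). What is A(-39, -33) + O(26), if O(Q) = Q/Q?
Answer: 73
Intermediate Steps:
A(l, P) = -P - l
O(Q) = 1
A(-39, -33) + O(26) = (-1*(-33) - 1*(-39)) + 1 = (33 + 39) + 1 = 72 + 1 = 73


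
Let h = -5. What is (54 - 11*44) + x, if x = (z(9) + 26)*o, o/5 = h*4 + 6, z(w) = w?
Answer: -2880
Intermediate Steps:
o = -70 (o = 5*(-5*4 + 6) = 5*(-20 + 6) = 5*(-14) = -70)
x = -2450 (x = (9 + 26)*(-70) = 35*(-70) = -2450)
(54 - 11*44) + x = (54 - 11*44) - 2450 = (54 - 484) - 2450 = -430 - 2450 = -2880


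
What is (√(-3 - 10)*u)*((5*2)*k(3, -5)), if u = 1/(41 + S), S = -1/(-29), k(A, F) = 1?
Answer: 29*I*√13/119 ≈ 0.87866*I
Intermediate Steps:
S = 1/29 (S = -1*(-1/29) = 1/29 ≈ 0.034483)
u = 29/1190 (u = 1/(41 + 1/29) = 1/(1190/29) = 29/1190 ≈ 0.024370)
(√(-3 - 10)*u)*((5*2)*k(3, -5)) = (√(-3 - 10)*(29/1190))*((5*2)*1) = (√(-13)*(29/1190))*(10*1) = ((I*√13)*(29/1190))*10 = (29*I*√13/1190)*10 = 29*I*√13/119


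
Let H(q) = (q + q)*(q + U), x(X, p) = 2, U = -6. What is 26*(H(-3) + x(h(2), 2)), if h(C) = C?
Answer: 1456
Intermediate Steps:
H(q) = 2*q*(-6 + q) (H(q) = (q + q)*(q - 6) = (2*q)*(-6 + q) = 2*q*(-6 + q))
26*(H(-3) + x(h(2), 2)) = 26*(2*(-3)*(-6 - 3) + 2) = 26*(2*(-3)*(-9) + 2) = 26*(54 + 2) = 26*56 = 1456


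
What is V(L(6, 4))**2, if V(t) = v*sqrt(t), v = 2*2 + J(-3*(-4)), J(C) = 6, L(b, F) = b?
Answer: 600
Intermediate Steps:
v = 10 (v = 2*2 + 6 = 4 + 6 = 10)
V(t) = 10*sqrt(t)
V(L(6, 4))**2 = (10*sqrt(6))**2 = 600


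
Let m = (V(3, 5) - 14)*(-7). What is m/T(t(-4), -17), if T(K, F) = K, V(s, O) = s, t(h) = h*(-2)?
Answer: 77/8 ≈ 9.6250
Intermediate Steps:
t(h) = -2*h
m = 77 (m = (3 - 14)*(-7) = -11*(-7) = 77)
m/T(t(-4), -17) = 77/((-2*(-4))) = 77/8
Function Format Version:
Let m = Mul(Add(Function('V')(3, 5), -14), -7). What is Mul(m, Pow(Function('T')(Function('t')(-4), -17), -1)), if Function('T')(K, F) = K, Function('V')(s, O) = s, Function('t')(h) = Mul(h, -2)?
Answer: Rational(77, 8) ≈ 9.6250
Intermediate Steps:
Function('t')(h) = Mul(-2, h)
m = 77 (m = Mul(Add(3, -14), -7) = Mul(-11, -7) = 77)
Mul(m, Pow(Function('T')(Function('t')(-4), -17), -1)) = Mul(77, Pow(Mul(-2, -4), -1)) = Mul(77, Pow(8, -1)) = Mul(77, Rational(1, 8)) = Rational(77, 8)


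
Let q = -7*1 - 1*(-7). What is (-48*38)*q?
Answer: 0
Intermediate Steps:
q = 0 (q = -7 + 7 = 0)
(-48*38)*q = -48*38*0 = -1824*0 = 0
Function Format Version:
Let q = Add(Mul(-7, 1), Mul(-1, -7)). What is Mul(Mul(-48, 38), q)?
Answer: 0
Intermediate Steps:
q = 0 (q = Add(-7, 7) = 0)
Mul(Mul(-48, 38), q) = Mul(Mul(-48, 38), 0) = Mul(-1824, 0) = 0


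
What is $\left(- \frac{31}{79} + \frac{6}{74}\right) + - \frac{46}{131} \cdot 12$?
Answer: $- \frac{1732706}{382913} \approx -4.5251$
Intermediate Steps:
$\left(- \frac{31}{79} + \frac{6}{74}\right) + - \frac{46}{131} \cdot 12 = \left(\left(-31\right) \frac{1}{79} + 6 \cdot \frac{1}{74}\right) + \left(-46\right) \frac{1}{131} \cdot 12 = \left(- \frac{31}{79} + \frac{3}{37}\right) - \frac{552}{131} = - \frac{910}{2923} - \frac{552}{131} = - \frac{1732706}{382913}$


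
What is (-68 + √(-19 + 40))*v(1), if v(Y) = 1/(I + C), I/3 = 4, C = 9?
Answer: -68/21 + √21/21 ≈ -3.0199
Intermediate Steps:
I = 12 (I = 3*4 = 12)
v(Y) = 1/21 (v(Y) = 1/(12 + 9) = 1/21)
(-68 + √(-19 + 40))*v(1) = (-68 + √(-19 + 40))*(1/21) = (-68 + √21)*(1/21) = -68/21 + √21/21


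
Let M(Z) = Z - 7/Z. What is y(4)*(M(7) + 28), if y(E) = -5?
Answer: -170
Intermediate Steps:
M(Z) = Z - 7/Z
y(4)*(M(7) + 28) = -5*((7 - 7/7) + 28) = -5*((7 - 7*1/7) + 28) = -5*((7 - 1) + 28) = -5*(6 + 28) = -5*34 = -170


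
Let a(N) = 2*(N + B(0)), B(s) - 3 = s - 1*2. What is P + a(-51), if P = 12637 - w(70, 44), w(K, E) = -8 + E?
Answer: 12501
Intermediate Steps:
B(s) = 1 + s (B(s) = 3 + (s - 1*2) = 3 + (s - 2) = 3 + (-2 + s) = 1 + s)
P = 12601 (P = 12637 - (-8 + 44) = 12637 - 1*36 = 12637 - 36 = 12601)
a(N) = 2 + 2*N (a(N) = 2*(N + (1 + 0)) = 2*(N + 1) = 2*(1 + N) = 2 + 2*N)
P + a(-51) = 12601 + (2 + 2*(-51)) = 12601 + (2 - 102) = 12601 - 100 = 12501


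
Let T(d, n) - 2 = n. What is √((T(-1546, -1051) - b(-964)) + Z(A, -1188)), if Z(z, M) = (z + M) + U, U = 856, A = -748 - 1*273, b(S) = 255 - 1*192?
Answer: I*√2465 ≈ 49.649*I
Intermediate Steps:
T(d, n) = 2 + n
b(S) = 63 (b(S) = 255 - 192 = 63)
A = -1021 (A = -748 - 273 = -1021)
Z(z, M) = 856 + M + z (Z(z, M) = (z + M) + 856 = (M + z) + 856 = 856 + M + z)
√((T(-1546, -1051) - b(-964)) + Z(A, -1188)) = √(((2 - 1051) - 1*63) + (856 - 1188 - 1021)) = √((-1049 - 63) - 1353) = √(-1112 - 1353) = √(-2465) = I*√2465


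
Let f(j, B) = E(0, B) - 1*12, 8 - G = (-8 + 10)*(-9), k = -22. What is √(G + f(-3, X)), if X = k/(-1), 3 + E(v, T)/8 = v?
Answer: I*√10 ≈ 3.1623*I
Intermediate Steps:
E(v, T) = -24 + 8*v
G = 26 (G = 8 - (-8 + 10)*(-9) = 8 - 2*(-9) = 8 - 1*(-18) = 8 + 18 = 26)
X = 22 (X = -22/(-1) = -22*(-1) = 22)
f(j, B) = -36 (f(j, B) = (-24 + 8*0) - 1*12 = (-24 + 0) - 12 = -24 - 12 = -36)
√(G + f(-3, X)) = √(26 - 36) = √(-10) = I*√10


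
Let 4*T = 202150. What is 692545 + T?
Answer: 1486165/2 ≈ 7.4308e+5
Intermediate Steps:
T = 101075/2 (T = (¼)*202150 = 101075/2 ≈ 50538.)
692545 + T = 692545 + 101075/2 = 1486165/2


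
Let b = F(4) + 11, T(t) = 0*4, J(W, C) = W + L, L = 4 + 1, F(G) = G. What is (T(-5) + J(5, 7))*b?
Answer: 150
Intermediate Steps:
L = 5
J(W, C) = 5 + W (J(W, C) = W + 5 = 5 + W)
T(t) = 0
b = 15 (b = 4 + 11 = 15)
(T(-5) + J(5, 7))*b = (0 + (5 + 5))*15 = (0 + 10)*15 = 10*15 = 150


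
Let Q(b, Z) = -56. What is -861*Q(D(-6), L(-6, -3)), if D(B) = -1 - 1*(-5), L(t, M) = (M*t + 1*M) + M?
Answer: 48216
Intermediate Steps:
L(t, M) = 2*M + M*t (L(t, M) = (M*t + M) + M = (M + M*t) + M = 2*M + M*t)
D(B) = 4 (D(B) = -1 + 5 = 4)
-861*Q(D(-6), L(-6, -3)) = -861*(-56) = 48216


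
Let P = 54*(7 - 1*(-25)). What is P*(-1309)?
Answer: -2261952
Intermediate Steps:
P = 1728 (P = 54*(7 + 25) = 54*32 = 1728)
P*(-1309) = 1728*(-1309) = -2261952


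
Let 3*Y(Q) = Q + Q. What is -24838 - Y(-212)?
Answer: -74090/3 ≈ -24697.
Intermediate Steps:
Y(Q) = 2*Q/3 (Y(Q) = (Q + Q)/3 = (2*Q)/3 = 2*Q/3)
-24838 - Y(-212) = -24838 - 2*(-212)/3 = -24838 - 1*(-424/3) = -24838 + 424/3 = -74090/3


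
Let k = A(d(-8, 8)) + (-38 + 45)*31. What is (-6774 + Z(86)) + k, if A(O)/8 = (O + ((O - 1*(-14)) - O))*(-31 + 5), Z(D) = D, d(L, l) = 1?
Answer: -9591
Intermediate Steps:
A(O) = -2912 - 208*O (A(O) = 8*((O + ((O - 1*(-14)) - O))*(-31 + 5)) = 8*((O + ((O + 14) - O))*(-26)) = 8*((O + ((14 + O) - O))*(-26)) = 8*((O + 14)*(-26)) = 8*((14 + O)*(-26)) = 8*(-364 - 26*O) = -2912 - 208*O)
k = -2903 (k = (-2912 - 208*1) + (-38 + 45)*31 = (-2912 - 208) + 7*31 = -3120 + 217 = -2903)
(-6774 + Z(86)) + k = (-6774 + 86) - 2903 = -6688 - 2903 = -9591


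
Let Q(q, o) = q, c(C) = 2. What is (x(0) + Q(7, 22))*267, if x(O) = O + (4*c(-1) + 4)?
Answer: 5073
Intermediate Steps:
x(O) = 12 + O (x(O) = O + (4*2 + 4) = O + (8 + 4) = O + 12 = 12 + O)
(x(0) + Q(7, 22))*267 = ((12 + 0) + 7)*267 = (12 + 7)*267 = 19*267 = 5073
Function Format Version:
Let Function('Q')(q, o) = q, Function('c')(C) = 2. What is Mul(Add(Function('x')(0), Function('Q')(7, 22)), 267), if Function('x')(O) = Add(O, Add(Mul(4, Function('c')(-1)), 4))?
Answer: 5073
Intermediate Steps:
Function('x')(O) = Add(12, O) (Function('x')(O) = Add(O, Add(Mul(4, 2), 4)) = Add(O, Add(8, 4)) = Add(O, 12) = Add(12, O))
Mul(Add(Function('x')(0), Function('Q')(7, 22)), 267) = Mul(Add(Add(12, 0), 7), 267) = Mul(Add(12, 7), 267) = Mul(19, 267) = 5073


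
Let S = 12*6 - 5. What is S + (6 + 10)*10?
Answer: 227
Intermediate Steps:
S = 67 (S = 72 - 5 = 67)
S + (6 + 10)*10 = 67 + (6 + 10)*10 = 67 + 16*10 = 67 + 160 = 227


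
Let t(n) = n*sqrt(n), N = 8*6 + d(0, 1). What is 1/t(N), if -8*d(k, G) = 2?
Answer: 8*sqrt(191)/36481 ≈ 0.0030307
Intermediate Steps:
d(k, G) = -1/4 (d(k, G) = -1/8*2 = -1/4)
N = 191/4 (N = 8*6 - 1/4 = 48 - 1/4 = 191/4 ≈ 47.750)
t(n) = n**(3/2)
1/t(N) = 1/((191/4)**(3/2)) = 1/(191*sqrt(191)/8) = 8*sqrt(191)/36481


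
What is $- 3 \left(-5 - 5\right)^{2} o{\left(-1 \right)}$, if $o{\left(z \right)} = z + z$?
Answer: $600$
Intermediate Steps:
$o{\left(z \right)} = 2 z$
$- 3 \left(-5 - 5\right)^{2} o{\left(-1 \right)} = - 3 \left(-5 - 5\right)^{2} \cdot 2 \left(-1\right) = - 3 \left(-10\right)^{2} \left(-2\right) = \left(-3\right) 100 \left(-2\right) = \left(-300\right) \left(-2\right) = 600$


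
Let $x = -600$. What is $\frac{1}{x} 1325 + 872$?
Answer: $\frac{20875}{24} \approx 869.79$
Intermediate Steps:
$\frac{1}{x} 1325 + 872 = \frac{1}{-600} \cdot 1325 + 872 = \left(- \frac{1}{600}\right) 1325 + 872 = - \frac{53}{24} + 872 = \frac{20875}{24}$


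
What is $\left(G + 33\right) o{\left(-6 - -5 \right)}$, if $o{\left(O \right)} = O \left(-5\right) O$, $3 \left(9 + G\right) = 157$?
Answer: $- \frac{1145}{3} \approx -381.67$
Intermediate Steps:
$G = \frac{130}{3}$ ($G = -9 + \frac{1}{3} \cdot 157 = -9 + \frac{157}{3} = \frac{130}{3} \approx 43.333$)
$o{\left(O \right)} = - 5 O^{2}$ ($o{\left(O \right)} = - 5 O O = - 5 O^{2}$)
$\left(G + 33\right) o{\left(-6 - -5 \right)} = \left(\frac{130}{3} + 33\right) \left(- 5 \left(-6 - -5\right)^{2}\right) = \frac{229 \left(- 5 \left(-6 + 5\right)^{2}\right)}{3} = \frac{229 \left(- 5 \left(-1\right)^{2}\right)}{3} = \frac{229 \left(\left(-5\right) 1\right)}{3} = \frac{229}{3} \left(-5\right) = - \frac{1145}{3}$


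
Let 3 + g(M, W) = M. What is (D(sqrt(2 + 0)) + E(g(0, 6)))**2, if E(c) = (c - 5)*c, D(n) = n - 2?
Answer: (22 + sqrt(2))**2 ≈ 548.23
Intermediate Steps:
g(M, W) = -3 + M
D(n) = -2 + n
E(c) = c*(-5 + c) (E(c) = (-5 + c)*c = c*(-5 + c))
(D(sqrt(2 + 0)) + E(g(0, 6)))**2 = ((-2 + sqrt(2 + 0)) + (-3 + 0)*(-5 + (-3 + 0)))**2 = ((-2 + sqrt(2)) - 3*(-5 - 3))**2 = ((-2 + sqrt(2)) - 3*(-8))**2 = ((-2 + sqrt(2)) + 24)**2 = (22 + sqrt(2))**2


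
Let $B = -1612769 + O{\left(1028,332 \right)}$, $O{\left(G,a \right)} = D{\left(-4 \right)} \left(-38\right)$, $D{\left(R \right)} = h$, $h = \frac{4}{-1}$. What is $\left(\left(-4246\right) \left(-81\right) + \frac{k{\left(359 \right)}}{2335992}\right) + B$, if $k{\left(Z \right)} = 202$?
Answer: $- \frac{1481826013135}{1167996} \approx -1.2687 \cdot 10^{6}$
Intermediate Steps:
$h = -4$ ($h = 4 \left(-1\right) = -4$)
$D{\left(R \right)} = -4$
$O{\left(G,a \right)} = 152$ ($O{\left(G,a \right)} = \left(-4\right) \left(-38\right) = 152$)
$B = -1612617$ ($B = -1612769 + 152 = -1612617$)
$\left(\left(-4246\right) \left(-81\right) + \frac{k{\left(359 \right)}}{2335992}\right) + B = \left(\left(-4246\right) \left(-81\right) + \frac{202}{2335992}\right) - 1612617 = \left(343926 + 202 \cdot \frac{1}{2335992}\right) - 1612617 = \left(343926 + \frac{101}{1167996}\right) - 1612617 = \frac{401704192397}{1167996} - 1612617 = - \frac{1481826013135}{1167996}$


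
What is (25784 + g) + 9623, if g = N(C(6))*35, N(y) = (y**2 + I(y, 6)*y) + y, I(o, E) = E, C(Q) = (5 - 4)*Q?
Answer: 38137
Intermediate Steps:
C(Q) = Q (C(Q) = 1*Q = Q)
N(y) = y**2 + 7*y (N(y) = (y**2 + 6*y) + y = y**2 + 7*y)
g = 2730 (g = (6*(7 + 6))*35 = (6*13)*35 = 78*35 = 2730)
(25784 + g) + 9623 = (25784 + 2730) + 9623 = 28514 + 9623 = 38137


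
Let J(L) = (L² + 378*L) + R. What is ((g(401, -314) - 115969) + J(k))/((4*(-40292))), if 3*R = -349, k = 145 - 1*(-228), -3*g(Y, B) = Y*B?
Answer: -206009/161168 ≈ -1.2782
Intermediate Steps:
g(Y, B) = -B*Y/3 (g(Y, B) = -Y*B/3 = -B*Y/3)
k = 373 (k = 145 + 228 = 373)
R = -349/3 (R = (⅓)*(-349) = -349/3 ≈ -116.33)
J(L) = -349/3 + L² + 378*L (J(L) = (L² + 378*L) - 349/3 = -349/3 + L² + 378*L)
((g(401, -314) - 115969) + J(k))/((4*(-40292))) = ((-⅓*(-314)*401 - 115969) + (-349/3 + 373² + 378*373))/((4*(-40292))) = ((125914/3 - 115969) + (-349/3 + 139129 + 140994))/(-161168) = (-221993/3 + 840020/3)*(-1/161168) = 206009*(-1/161168) = -206009/161168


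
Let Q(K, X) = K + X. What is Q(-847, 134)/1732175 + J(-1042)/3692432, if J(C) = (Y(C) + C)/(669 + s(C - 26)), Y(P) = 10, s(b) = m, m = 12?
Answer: -74777459979/181484752088650 ≈ -0.00041203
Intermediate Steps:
s(b) = 12
J(C) = 10/681 + C/681 (J(C) = (10 + C)/(669 + 12) = (10 + C)/681 = (10 + C)*(1/681) = 10/681 + C/681)
Q(-847, 134)/1732175 + J(-1042)/3692432 = (-847 + 134)/1732175 + (10/681 + (1/681)*(-1042))/3692432 = -713*1/1732175 + (10/681 - 1042/681)*(1/3692432) = -713/1732175 - 344/227*1/3692432 = -713/1732175 - 43/104772758 = -74777459979/181484752088650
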